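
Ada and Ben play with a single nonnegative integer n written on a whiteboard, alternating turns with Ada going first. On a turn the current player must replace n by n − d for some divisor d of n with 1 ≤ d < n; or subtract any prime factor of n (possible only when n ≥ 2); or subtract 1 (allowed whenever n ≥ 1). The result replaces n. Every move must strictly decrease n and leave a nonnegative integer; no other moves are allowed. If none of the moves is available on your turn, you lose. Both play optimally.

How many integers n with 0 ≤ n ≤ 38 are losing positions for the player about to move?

9

Work bottom-up. With no move the player to move loses. Otherwise the position is W if at least one move leads to an L position for the opponent, and L if every move leads to a W.
n=0: no move → L
n=1: W (go to 0, an L position)
n=2: W (go to 0, an L position)
n=3: W (go to 0, an L position)
n=4: L (options 2(W), 3(W) are all W)
n=5: W (go to 0, an L position)
n=6: W (go to 4, an L position)
n=7: W (go to 0, an L position)
n=8: W (go to 4, an L position)
n=9: L (options 6(W), 8(W) are all W)
n=10: W (go to 9, an L position)
n=11: W (go to 0, an L position)
n=12: W (go to 9, an L position)
n=13: W (go to 0, an L position)
n=14: L (options 7(W), 12(W), 13(W) are all W)
n=15: W (go to 14, an L position)
n=16: W (go to 14, an L position)
n=17: W (go to 0, an L position)
n=18: W (go to 9, an L position)
n=19: W (go to 0, an L position)
n=20: L (options 10(W), 15(W), 16(W), 18(W), 19(W) are all W)
n=21: W (go to 14, an L position)
n=22: W (go to 20, an L position)
n=23: W (go to 0, an L position)
n=24: W (go to 20, an L position)
n=25: W (go to 20, an L position)
n=26: L (options 13(W), 24(W), 25(W) are all W)
n=27: W (go to 26, an L position)
n=28: W (go to 14, an L position)
n=29: W (go to 0, an L position)
n=30: W (go to 20, an L position)
n=31: W (go to 0, an L position)
n=32: L (options 16(W), 24(W), 28(W), 30(W), 31(W) are all W)
n=33: W (go to 32, an L position)
n=34: W (go to 32, an L position)
n=35: L (options 28(W), 30(W), 34(W) are all W)
n=36: W (go to 32, an L position)
n=37: W (go to 0, an L position)
n=38: L (options 19(W), 36(W), 37(W) are all W)
L entries with 0 ≤ n ≤ 38: n = 0, 4, 9, 14, 20, 26, 32, 35, 38; that makes 9.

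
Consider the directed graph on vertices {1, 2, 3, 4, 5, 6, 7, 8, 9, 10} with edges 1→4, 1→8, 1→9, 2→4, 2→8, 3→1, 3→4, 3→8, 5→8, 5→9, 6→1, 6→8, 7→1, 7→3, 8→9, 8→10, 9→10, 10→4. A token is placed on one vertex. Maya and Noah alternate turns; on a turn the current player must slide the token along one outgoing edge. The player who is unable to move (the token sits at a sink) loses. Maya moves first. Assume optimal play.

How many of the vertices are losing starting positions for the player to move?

4

Compute win/loss labels from the base case upward. A position with no move is L. Any other position is W if it can reach an L in one move, else L.
Every edge goes from a vertex to one that appears earlier in the order 4, 10, 9, 8, 1, 3, 5, 7, 2, 6, so processing vertices in that order labels each vertex after all of its successors.
4: no outgoing edge → L
10: →4(L), so W
9: →10(W) only, which is W, so L
8: →9(L), so W
1: →9(L), so W
3: →4(L), so W
5: →9(L), so W
7: →3(W), 1(W) — all W, so L
2: →4(L), so W
6: →1(W), 8(W) — all W, so L
The L vertices are 4, 6, 7, 9; that is 4 in all.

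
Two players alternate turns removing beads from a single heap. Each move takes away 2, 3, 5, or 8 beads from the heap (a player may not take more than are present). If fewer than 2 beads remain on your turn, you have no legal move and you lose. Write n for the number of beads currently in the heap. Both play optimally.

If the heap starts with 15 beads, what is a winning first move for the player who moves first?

Remove 8, leaving 7.

Classify positions by backward induction: terminal positions (no move available) are L. From any other position, the mover wins iff some move reaches an L.
n=0: no move → L
n=1: no move → L
n=2: →0(L), so W
n=3: →1(L), so W
n=4: →1(L), so W
n=5: →0(L), so W
n=6: →1(L), so W
n=7: →5(W), 4(W), 2(W) — all W, so L
n=8: →0(L), so W
n=9: →7(L), so W
n=10: →7(L), so W
n=11: →9(W), 8(W), 6(W), 3(W) — all W, so L
n=12: →7(L), so W
n=13: →11(L), so W
n=14: →11(L), so W
n=15: →7(L), so W
From 15, the L positions reachable in one move are: 7.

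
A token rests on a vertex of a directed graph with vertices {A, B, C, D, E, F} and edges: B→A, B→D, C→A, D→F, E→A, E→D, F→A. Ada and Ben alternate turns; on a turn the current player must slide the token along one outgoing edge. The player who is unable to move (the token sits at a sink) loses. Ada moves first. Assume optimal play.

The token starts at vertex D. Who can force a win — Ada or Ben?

Ben wins.

Positions with no move are L. A position that does have a move is losing for the player to move precisely when every available move leads to a winning position for the opponent. Fill in the labels:
Every edge goes from a vertex to one that appears earlier in the order A, F, D, C, B, E, so processing vertices in that order labels each vertex after all of its successors.
A: no outgoing edge → L
F: W (go to A, an L position)
D: L (sole option F(W) is W)
C: W (go to A, an L position)
B: W (go to D, an L position)
E: W (go to D, an L position)
The starting position D is L: whatever Ada does, the opponent receives a W position.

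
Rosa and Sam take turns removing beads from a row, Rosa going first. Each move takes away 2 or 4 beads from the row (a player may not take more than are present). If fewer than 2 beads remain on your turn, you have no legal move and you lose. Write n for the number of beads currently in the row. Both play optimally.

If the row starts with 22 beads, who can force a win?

Rosa wins.

Work bottom-up. With no move the player to move loses. Otherwise the position is W if at least one move leads to an L position for the opponent, and L if every move leads to a W.
n=0: no move → L
n=1: no move → L
n=2: →0(L), so W
n=3: →1(L), so W
n=4: →0(L), so W
n=5: →1(L), so W
n=6: →4(W), 2(W) — all W, so L
n=7: →5(W), 3(W) — all W, so L
n=8: →6(L), so W
n=9: →7(L), so W
n=10: →6(L), so W
n=11: →7(L), so W
n=12: →10(W), 8(W) — all W, so L
n=13: →11(W), 9(W) — all W, so L
n=14: →12(L), so W
n=15: →13(L), so W
n=16: →12(L), so W
n=17: →13(L), so W
n=18: →16(W), 14(W) — all W, so L
n=19: →17(W), 15(W) — all W, so L
n=20: →18(L), so W
n=21: →19(L), so W
n=22: →18(L), so W
The starting position 22 is W: Rosa should remove 4, leaving 18, handing over an L position.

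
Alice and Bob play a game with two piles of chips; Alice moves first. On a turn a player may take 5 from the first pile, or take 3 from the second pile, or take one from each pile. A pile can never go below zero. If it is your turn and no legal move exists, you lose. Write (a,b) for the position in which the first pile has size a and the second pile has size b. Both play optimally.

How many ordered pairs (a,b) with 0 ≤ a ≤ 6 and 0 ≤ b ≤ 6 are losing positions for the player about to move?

23

Positions with no move are L. A position that does have a move is losing for the player to move precisely when every available move leads to a winning position for the opponent. Fill in the labels:
Every move lowers a or b (never raises either), so fill the grid row by row in increasing a, and left to right within a row: each cell's successors are then already labelled.
      b=0  b=1  b=2  b=3  b=4  b=5  b=6
a=0:    L    L    L    W    W    W    L
a=1:    L    W    W    W    L    L    L
a=2:    L    W    L    W    L    W    W
a=3:    L    W    L    W    L    W    L
a=4:    L    W    L    W    L    W    L
a=5:    W    W    W    W    L    W    W
a=6:    W    L    L    L    W    W    W
Cells with no legal move (terminal, hence L): (0,0), (0,1), (0,2), (1,0), (2,0), (3,0), (4,0).
The remaining L cells, each justified by listing all of its moves:
(0,6): only reaches (0,3)(W), which is W → L
(1,4): only reaches (1,1)(W), (0,3)(W), all W → L
(1,5): only reaches (1,2)(W), (0,4)(W), all W → L
(1,6): only reaches (1,3)(W), (0,5)(W), all W → L
(2,2): only reaches (1,1)(W), which is W → L
(2,4): only reaches (2,1)(W), (1,3)(W), all W → L
(3,2): only reaches (2,1)(W), which is W → L
(3,4): only reaches (3,1)(W), (2,3)(W), all W → L
(3,6): only reaches (3,3)(W), (2,5)(W), all W → L
(4,2): only reaches (3,1)(W), which is W → L
(4,4): only reaches (4,1)(W), (3,3)(W), all W → L
(4,6): only reaches (4,3)(W), (3,5)(W), all W → L
(5,4): only reaches (0,4)(W), (5,1)(W), (4,3)(W), all W → L
(6,1): only reaches (1,1)(W), (5,0)(W), all W → L
(6,2): only reaches (1,2)(W), (5,1)(W), all W → L
(6,3): only reaches (1,3)(W), (6,0)(W), (5,2)(W), all W → L
Every other cell has at least one move into one of the L cells above, so it is W.
L cells per row: a=0: 4, a=1: 4, a=2: 3, a=3: 4, a=4: 4, a=5: 1, a=6: 3; total 23.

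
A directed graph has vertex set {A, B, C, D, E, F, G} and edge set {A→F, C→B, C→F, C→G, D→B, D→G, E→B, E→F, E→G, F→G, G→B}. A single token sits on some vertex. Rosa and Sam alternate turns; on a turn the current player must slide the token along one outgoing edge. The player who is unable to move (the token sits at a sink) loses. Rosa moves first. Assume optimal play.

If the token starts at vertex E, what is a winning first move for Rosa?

Move to F.

Work bottom-up. With no move the player to move loses. Otherwise the position is W if at least one move leads to an L position for the opponent, and L if every move leads to a W.
Every edge goes from a vertex to one that appears earlier in the order B, G, F, C, E, D, A, so processing vertices in that order labels each vertex after all of its successors.
B: no outgoing edge → L
G: W (go to B, an L position)
F: L (sole option G(W) is W)
C: W (go to F, an L position)
E: W (go to F, an L position)
D: W (go to B, an L position)
A: W (go to F, an L position)
From E, the L positions reachable in one move are: F, B. Any move reaching one of these is winning.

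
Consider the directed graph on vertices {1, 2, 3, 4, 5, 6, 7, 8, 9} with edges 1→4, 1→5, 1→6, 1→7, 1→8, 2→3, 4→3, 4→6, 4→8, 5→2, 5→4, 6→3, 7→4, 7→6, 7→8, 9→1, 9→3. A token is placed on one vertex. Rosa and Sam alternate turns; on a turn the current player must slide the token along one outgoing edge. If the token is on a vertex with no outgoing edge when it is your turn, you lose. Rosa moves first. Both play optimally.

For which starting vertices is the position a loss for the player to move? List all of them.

3, 5, 8

Classify positions by backward induction: terminal positions (no move available) are L. From any other position, the mover wins iff some move reaches an L.
Every edge goes from a vertex to one that appears earlier in the order 3, 8, 6, 4, 2, 5, 7, 1, 9, so processing vertices in that order labels each vertex after all of its successors.
3: no outgoing edge → L
8: no outgoing edge → L
6: →3(L), so W
4: →8(L), so W
2: →3(L), so W
5: →2(W), 4(W) — all W, so L
7: →8(L), so W
1: →5(L), so W
9: →3(L), so W
Reading off the rows marked L gives the requested list; there are 3 such vertices.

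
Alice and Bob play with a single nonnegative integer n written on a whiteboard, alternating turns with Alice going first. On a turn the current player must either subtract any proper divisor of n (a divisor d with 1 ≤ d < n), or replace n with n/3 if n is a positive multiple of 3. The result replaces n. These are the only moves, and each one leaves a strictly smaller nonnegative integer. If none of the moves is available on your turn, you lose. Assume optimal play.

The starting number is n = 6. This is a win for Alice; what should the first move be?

Move to 4.

Work bottom-up. With no move the player to move loses. Otherwise the position is W if at least one move leads to an L position for the opponent, and L if every move leads to a W.
n=0: no move → L
n=1: no move → L
n=2: reaches L-position 1 → W
n=3: reaches L-position 1 → W
n=4: only reaches 2(W), 3(W), all W → L
n=5: reaches L-position 4 → W
n=6: reaches L-position 4 → W
From 6, the L positions reachable in one move are: 4.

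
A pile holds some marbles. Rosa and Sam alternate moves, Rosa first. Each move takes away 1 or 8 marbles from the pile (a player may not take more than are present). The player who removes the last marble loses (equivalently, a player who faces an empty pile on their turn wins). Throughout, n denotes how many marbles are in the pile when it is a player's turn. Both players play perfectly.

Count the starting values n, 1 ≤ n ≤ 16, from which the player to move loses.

8

Classify positions by backward induction: terminal positions (no move available) are W. From any other position, the mover wins iff some move reaches an L.
n=0: no move; the opponent has just taken the last marble and therefore loses → W
n=1: the only move is to 0(W), a W ⇒ L
n=2: can move to 1, which is L ⇒ W
n=3: the only move is to 2(W), a W ⇒ L
n=4: can move to 3, which is L ⇒ W
n=5: the only move is to 4(W), a W ⇒ L
n=6: can move to 5, which is L ⇒ W
n=7: the only move is to 6(W), a W ⇒ L
n=8: can move to 7, which is L ⇒ W
n=9: can move to 1, which is L ⇒ W
n=10: moves to 9(W), 2(W); every one is W ⇒ L
n=11: can move to 10, which is L ⇒ W
n=12: moves to 11(W), 4(W); every one is W ⇒ L
n=13: can move to 12, which is L ⇒ W
n=14: moves to 13(W), 6(W); every one is W ⇒ L
n=15: can move to 14, which is L ⇒ W
n=16: moves to 15(W), 8(W); every one is W ⇒ L
L entries with 1 ≤ n ≤ 16 (the range starts at n=1): n = 1, 3, 5, 7, 10, 12, 14, 16; that makes 8.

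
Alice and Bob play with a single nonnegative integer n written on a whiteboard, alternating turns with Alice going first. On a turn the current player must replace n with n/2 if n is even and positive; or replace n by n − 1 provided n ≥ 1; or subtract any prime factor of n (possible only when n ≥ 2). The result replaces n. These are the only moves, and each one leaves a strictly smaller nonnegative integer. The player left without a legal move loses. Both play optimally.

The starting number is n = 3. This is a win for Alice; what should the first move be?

Use the standard recursion: the mover loses at a terminal position; elsewhere, the mover wins exactly when some move hands the opponent an L position.
n=0: no move → L
n=1: reaches L-position 0 → W
n=2: reaches L-position 0 → W
n=3: reaches L-position 0 → W
From 3, the L positions reachable in one move are: 0.

Move to 0.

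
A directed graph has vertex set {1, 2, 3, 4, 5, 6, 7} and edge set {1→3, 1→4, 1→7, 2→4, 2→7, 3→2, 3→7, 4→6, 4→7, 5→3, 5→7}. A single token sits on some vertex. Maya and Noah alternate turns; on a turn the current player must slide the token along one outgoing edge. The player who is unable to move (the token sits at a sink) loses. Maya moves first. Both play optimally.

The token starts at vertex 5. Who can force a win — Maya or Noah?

Work bottom-up. With no move the player to move loses. Otherwise the position is W if at least one move leads to an L position for the opponent, and L if every move leads to a W.
Every edge goes from a vertex to one that appears earlier in the order 7, 6, 4, 2, 3, 5, 1, so processing vertices in that order labels each vertex after all of its successors.
7: no outgoing edge → L
6: no outgoing edge → L
4: can move to 6, which is L ⇒ W
2: can move to 7, which is L ⇒ W
3: can move to 7, which is L ⇒ W
5: can move to 7, which is L ⇒ W
1: can move to 7, which is L ⇒ W
The starting position 5 is W: Maya should move to 7, handing over an L position.

Maya wins.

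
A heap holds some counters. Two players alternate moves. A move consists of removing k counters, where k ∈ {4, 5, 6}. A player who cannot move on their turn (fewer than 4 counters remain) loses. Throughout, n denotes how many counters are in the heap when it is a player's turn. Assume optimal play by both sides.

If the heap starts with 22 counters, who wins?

Use the standard recursion: the mover loses at a terminal position; elsewhere, the mover wins exactly when some move hands the opponent an L position.
n=0: no move → L
n=1: no move → L
n=2: no move → L
n=3: no move → L
n=4: can move to 0, which is L ⇒ W
n=5: can move to 1, which is L ⇒ W
n=6: can move to 2, which is L ⇒ W
n=7: can move to 3, which is L ⇒ W
n=8: can move to 3, which is L ⇒ W
n=9: can move to 3, which is L ⇒ W
n=10: moves to 6(W), 5(W), 4(W); every one is W ⇒ L
n=11: moves to 7(W), 6(W), 5(W); every one is W ⇒ L
n=12: moves to 8(W), 7(W), 6(W); every one is W ⇒ L
n=13: moves to 9(W), 8(W), 7(W); every one is W ⇒ L
n=14: can move to 10, which is L ⇒ W
n=15: can move to 11, which is L ⇒ W
n=16: can move to 12, which is L ⇒ W
n=17: can move to 13, which is L ⇒ W
n=18: can move to 13, which is L ⇒ W
n=19: can move to 13, which is L ⇒ W
n=20: moves to 16(W), 15(W), 14(W); every one is W ⇒ L
n=21: moves to 17(W), 16(W), 15(W); every one is W ⇒ L
n=22: moves to 18(W), 17(W), 16(W); every one is W ⇒ L
Every move from 22 reaches a W position, so the mover loses.

The second player wins.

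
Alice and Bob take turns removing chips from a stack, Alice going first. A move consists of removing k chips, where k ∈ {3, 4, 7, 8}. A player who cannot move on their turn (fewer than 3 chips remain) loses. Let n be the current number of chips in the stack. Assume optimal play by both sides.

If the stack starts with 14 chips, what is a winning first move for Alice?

Remove 3, leaving 11.

Use the standard recursion: the mover loses at a terminal position; elsewhere, the mover wins exactly when some move hands the opponent an L position.
n=0: no move → L
n=1: no move → L
n=2: no move → L
n=3: W (go to 0, an L position)
n=4: W (go to 1, an L position)
n=5: W (go to 2, an L position)
n=6: W (go to 2, an L position)
n=7: W (go to 0, an L position)
n=8: W (go to 1, an L position)
n=9: W (go to 2, an L position)
n=10: W (go to 2, an L position)
n=11: L (options 8(W), 7(W), 4(W), 3(W) are all W)
n=12: L (options 9(W), 8(W), 5(W), 4(W) are all W)
n=13: L (options 10(W), 9(W), 6(W), 5(W) are all W)
n=14: W (go to 11, an L position)
From 14, the L positions reachable in one move are: 11.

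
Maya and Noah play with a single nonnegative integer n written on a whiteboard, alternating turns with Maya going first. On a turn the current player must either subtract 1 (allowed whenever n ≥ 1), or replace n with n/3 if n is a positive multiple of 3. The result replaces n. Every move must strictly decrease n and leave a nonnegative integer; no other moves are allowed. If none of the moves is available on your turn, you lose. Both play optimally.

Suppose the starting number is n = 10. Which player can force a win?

Work bottom-up. With no move the player to move loses. Otherwise the position is W if at least one move leads to an L position for the opponent, and L if every move leads to a W.
n=0: no move → L
n=1: reaches L-position 0 → W
n=2: only reaches 1(W), which is W → L
n=3: reaches L-position 2 → W
n=4: only reaches 3(W), which is W → L
n=5: reaches L-position 4 → W
n=6: reaches L-position 2 → W
n=7: only reaches 6(W), which is W → L
n=8: reaches L-position 7 → W
n=9: only reaches 3(W), 8(W), all W → L
n=10: reaches L-position 9 → W
From 10 Maya can move to 9, reaching an L position.

Maya wins.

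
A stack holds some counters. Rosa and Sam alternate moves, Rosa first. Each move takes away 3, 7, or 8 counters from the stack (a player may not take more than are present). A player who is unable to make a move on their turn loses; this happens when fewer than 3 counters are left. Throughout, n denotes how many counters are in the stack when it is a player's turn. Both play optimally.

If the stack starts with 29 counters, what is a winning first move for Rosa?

Remove 3, leaving 26.

Classify positions by backward induction: terminal positions (no move available) are L. From any other position, the mover wins iff some move reaches an L.
n=0: no move → L
n=1: no move → L
n=2: no move → L
n=3: reaches L-position 0 → W
n=4: reaches L-position 1 → W
n=5: reaches L-position 2 → W
n=6: only reaches 3(W), which is W → L
n=7: reaches L-position 0 → W
n=8: reaches L-position 1 → W
n=9: reaches L-position 6 → W
n=10: reaches L-position 2 → W
n=11: only reaches 8(W), 4(W), 3(W), all W → L
n=12: only reaches 9(W), 5(W), 4(W), all W → L
n=13: reaches L-position 6 → W
n=14: reaches L-position 11 → W
n=15: reaches L-position 12 → W
n=16: only reaches 13(W), 9(W), 8(W), all W → L
n=17: only reaches 14(W), 10(W), 9(W), all W → L
n=18: reaches L-position 11 → W
n=19: reaches L-position 16 → W
n=20: reaches L-position 17 → W
n=21: only reaches 18(W), 14(W), 13(W), all W → L
n=22: only reaches 19(W), 15(W), 14(W), all W → L
n=23: reaches L-position 16 → W
n=24: reaches L-position 21 → W
n=25: reaches L-position 22 → W
n=26: only reaches 23(W), 19(W), 18(W), all W → L
n=27: only reaches 24(W), 20(W), 19(W), all W → L
n=28: reaches L-position 21 → W
n=29: reaches L-position 26 → W
From 29, the L positions reachable in one move are: 26, 22, 21. Any move reaching one of these is winning.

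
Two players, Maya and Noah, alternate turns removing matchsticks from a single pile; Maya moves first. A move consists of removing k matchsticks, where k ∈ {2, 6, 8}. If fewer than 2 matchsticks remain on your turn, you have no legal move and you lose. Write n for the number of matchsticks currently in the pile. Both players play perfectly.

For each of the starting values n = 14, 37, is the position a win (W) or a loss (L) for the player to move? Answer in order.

14: L, 37: W

Work bottom-up. With no move the player to move loses. Otherwise the position is W if at least one move leads to an L position for the opponent, and L if every move leads to a W.
n=0: no move → L
n=1: no move → L
n=2: reaches L-position 0 → W
n=3: reaches L-position 1 → W
n=4: only reaches 2(W), which is W → L
n=5: only reaches 3(W), which is W → L
n=6: reaches L-position 4 → W
n=7: reaches L-position 5 → W
n=8: reaches L-position 0 → W
n=9: reaches L-position 1 → W
n=10: reaches L-position 4 → W
n=11: reaches L-position 5 → W
n=12: reaches L-position 4 → W
n=13: reaches L-position 5 → W
n=14: only reaches 12(W), 8(W), 6(W), all W → L
n=15: only reaches 13(W), 9(W), 7(W), all W → L
n=16: reaches L-position 14 → W
n=17: reaches L-position 15 → W
n=18: only reaches 16(W), 12(W), 10(W), all W → L
n=19: only reaches 17(W), 13(W), 11(W), all W → L
n=20: reaches L-position 18 → W
n=21: reaches L-position 19 → W
n=22: reaches L-position 14 → W
n=23: reaches L-position 15 → W
n=24: reaches L-position 18 → W
n=25: reaches L-position 19 → W
n=26: reaches L-position 18 → W
n=27: reaches L-position 19 → W
n=28: only reaches 26(W), 22(W), 20(W), all W → L
n=29: only reaches 27(W), 23(W), 21(W), all W → L
n=30: reaches L-position 28 → W
n=31: reaches L-position 29 → W
n=32: only reaches 30(W), 26(W), 24(W), all W → L
n=33: only reaches 31(W), 27(W), 25(W), all W → L
n=34: reaches L-position 32 → W
n=35: reaches L-position 33 → W
n=36: reaches L-position 28 → W
n=37: reaches L-position 29 → W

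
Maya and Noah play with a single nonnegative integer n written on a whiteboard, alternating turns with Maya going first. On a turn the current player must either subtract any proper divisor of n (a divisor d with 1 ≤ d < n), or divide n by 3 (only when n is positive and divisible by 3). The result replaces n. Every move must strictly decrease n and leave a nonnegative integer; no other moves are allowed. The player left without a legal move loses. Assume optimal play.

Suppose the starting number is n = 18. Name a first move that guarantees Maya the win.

Move to 9.

Work bottom-up. With no move the player to move loses. Otherwise the position is W if at least one move leads to an L position for the opponent, and L if every move leads to a W.
n=0: no move → L
n=1: no move → L
n=2: W (go to 1, an L position)
n=3: W (go to 1, an L position)
n=4: L (options 2(W), 3(W) are all W)
n=5: W (go to 4, an L position)
n=6: W (go to 4, an L position)
n=7: L (sole option 6(W) is W)
n=8: W (go to 4, an L position)
n=9: L (options 3(W), 6(W), 8(W) are all W)
n=10: W (go to 9, an L position)
n=11: L (sole option 10(W) is W)
n=12: W (go to 4, an L position)
n=13: L (sole option 12(W) is W)
n=14: W (go to 7, an L position)
n=15: L (options 5(W), 10(W), 12(W), 14(W) are all W)
n=16: W (go to 15, an L position)
n=17: L (sole option 16(W) is W)
n=18: W (go to 9, an L position)
From 18, the L positions reachable in one move are: 9, 15, 17. Any move reaching one of these is winning.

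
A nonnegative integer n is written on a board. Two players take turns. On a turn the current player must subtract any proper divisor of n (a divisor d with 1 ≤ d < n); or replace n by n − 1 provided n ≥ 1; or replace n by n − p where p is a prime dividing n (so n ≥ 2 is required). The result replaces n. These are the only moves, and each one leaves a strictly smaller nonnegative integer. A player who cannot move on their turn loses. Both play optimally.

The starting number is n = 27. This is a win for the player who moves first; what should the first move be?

Move to 26.

Positions with no move are L. A position that does have a move is losing for the player to move precisely when every available move leads to a winning position for the opponent. Fill in the labels:
n=0: no move → L
n=1: W (go to 0, an L position)
n=2: W (go to 0, an L position)
n=3: W (go to 0, an L position)
n=4: L (options 2(W), 3(W) are all W)
n=5: W (go to 0, an L position)
n=6: W (go to 4, an L position)
n=7: W (go to 0, an L position)
n=8: W (go to 4, an L position)
n=9: L (options 6(W), 8(W) are all W)
n=10: W (go to 9, an L position)
n=11: W (go to 0, an L position)
n=12: W (go to 9, an L position)
n=13: W (go to 0, an L position)
n=14: L (options 7(W), 12(W), 13(W) are all W)
n=15: W (go to 14, an L position)
n=16: W (go to 14, an L position)
n=17: W (go to 0, an L position)
n=18: W (go to 9, an L position)
n=19: W (go to 0, an L position)
n=20: L (options 10(W), 15(W), 16(W), 18(W), 19(W) are all W)
n=21: W (go to 14, an L position)
n=22: W (go to 20, an L position)
n=23: W (go to 0, an L position)
n=24: W (go to 20, an L position)
n=25: W (go to 20, an L position)
n=26: L (options 13(W), 24(W), 25(W) are all W)
n=27: W (go to 26, an L position)
From 27, the L positions reachable in one move are: 26.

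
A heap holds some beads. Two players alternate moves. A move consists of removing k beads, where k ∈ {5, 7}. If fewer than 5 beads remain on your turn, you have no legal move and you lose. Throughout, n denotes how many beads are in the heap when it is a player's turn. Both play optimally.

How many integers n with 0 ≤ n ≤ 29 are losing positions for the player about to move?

15

Classify positions by backward induction: terminal positions (no move available) are L. From any other position, the mover wins iff some move reaches an L.
n=0: no move → L
n=1: no move → L
n=2: no move → L
n=3: no move → L
n=4: no move → L
n=5: reaches L-position 0 → W
n=6: reaches L-position 1 → W
n=7: reaches L-position 2 → W
n=8: reaches L-position 3 → W
n=9: reaches L-position 4 → W
n=10: reaches L-position 3 → W
n=11: reaches L-position 4 → W
n=12: only reaches 7(W), 5(W), all W → L
n=13: only reaches 8(W), 6(W), all W → L
n=14: only reaches 9(W), 7(W), all W → L
n=15: only reaches 10(W), 8(W), all W → L
n=16: only reaches 11(W), 9(W), all W → L
n=17: reaches L-position 12 → W
n=18: reaches L-position 13 → W
n=19: reaches L-position 14 → W
n=20: reaches L-position 15 → W
n=21: reaches L-position 16 → W
n=22: reaches L-position 15 → W
n=23: reaches L-position 16 → W
n=24: only reaches 19(W), 17(W), all W → L
n=25: only reaches 20(W), 18(W), all W → L
n=26: only reaches 21(W), 19(W), all W → L
n=27: only reaches 22(W), 20(W), all W → L
n=28: only reaches 23(W), 21(W), all W → L
n=29: reaches L-position 24 → W
L entries with 0 ≤ n ≤ 29: n = 0, 1, 2, 3, 4, 12, 13, 14, 15, 16, 24, 25, 26, 27, 28; that makes 15.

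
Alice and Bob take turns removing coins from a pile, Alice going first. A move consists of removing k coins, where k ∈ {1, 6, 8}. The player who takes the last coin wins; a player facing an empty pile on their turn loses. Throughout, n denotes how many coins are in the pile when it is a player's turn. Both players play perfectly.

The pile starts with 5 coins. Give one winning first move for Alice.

Remove 1, leaving 4.

Work bottom-up. With no move the player to move loses. Otherwise the position is W if at least one move leads to an L position for the opponent, and L if every move leads to a W.
n=0: no move → L
n=1: →0(L), so W
n=2: →1(W) only, which is W, so L
n=3: →2(L), so W
n=4: →3(W) only, which is W, so L
n=5: →4(L), so W
From 5, the L positions reachable in one move are: 4.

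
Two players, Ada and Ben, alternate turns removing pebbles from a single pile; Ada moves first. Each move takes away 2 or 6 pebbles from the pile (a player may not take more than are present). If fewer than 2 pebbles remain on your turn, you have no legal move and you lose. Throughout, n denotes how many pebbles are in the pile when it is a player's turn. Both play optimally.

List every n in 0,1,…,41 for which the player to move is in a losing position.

0, 1, 4, 5, 8, 9, 12, 13, 16, 17, 20, 21, 24, 25, 28, 29, 32, 33, 36, 37, 40, 41

Work bottom-up. With no move the player to move loses. Otherwise the position is W if at least one move leads to an L position for the opponent, and L if every move leads to a W.
n=0: no move → L
n=1: no move → L
n=2: reaches L-position 0 → W
n=3: reaches L-position 1 → W
n=4: only reaches 2(W), which is W → L
n=5: only reaches 3(W), which is W → L
n=6: reaches L-position 4 → W
n=7: reaches L-position 5 → W
n=8: only reaches 6(W), 2(W), all W → L
n=9: only reaches 7(W), 3(W), all W → L
n=10: reaches L-position 8 → W
n=11: reaches L-position 9 → W
n=12: only reaches 10(W), 6(W), all W → L
n=13: only reaches 11(W), 7(W), all W → L
n=14: reaches L-position 12 → W
n=15: reaches L-position 13 → W
n=16: only reaches 14(W), 10(W), all W → L
n=17: only reaches 15(W), 11(W), all W → L
n=18: reaches L-position 16 → W
n=19: reaches L-position 17 → W
n=20: only reaches 18(W), 14(W), all W → L
n=21: only reaches 19(W), 15(W), all W → L
n=22: reaches L-position 20 → W
n=23: reaches L-position 21 → W
n=24: only reaches 22(W), 18(W), all W → L
n=25: only reaches 23(W), 19(W), all W → L
n=26: reaches L-position 24 → W
n=27: reaches L-position 25 → W
n=28: only reaches 26(W), 22(W), all W → L
n=29: only reaches 27(W), 23(W), all W → L
n=30: reaches L-position 28 → W
n=31: reaches L-position 29 → W
n=32: only reaches 30(W), 26(W), all W → L
n=33: only reaches 31(W), 27(W), all W → L
n=34: reaches L-position 32 → W
n=35: reaches L-position 33 → W
n=36: only reaches 34(W), 30(W), all W → L
n=37: only reaches 35(W), 31(W), all W → L
n=38: reaches L-position 36 → W
n=39: reaches L-position 37 → W
n=40: only reaches 38(W), 34(W), all W → L
n=41: only reaches 39(W), 35(W), all W → L
The losing starting values of n are exactly the entries labelled L in this table (22 of them).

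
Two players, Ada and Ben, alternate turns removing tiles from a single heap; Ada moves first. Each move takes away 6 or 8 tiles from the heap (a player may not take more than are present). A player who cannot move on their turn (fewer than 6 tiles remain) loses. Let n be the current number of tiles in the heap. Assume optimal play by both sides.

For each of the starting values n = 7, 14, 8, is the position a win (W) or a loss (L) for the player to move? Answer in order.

Classify positions by backward induction: terminal positions (no move available) are L. From any other position, the mover wins iff some move reaches an L.
n=0: no move → L
n=1: no move → L
n=2: no move → L
n=3: no move → L
n=4: no move → L
n=5: no move → L
n=6: reaches L-position 0 → W
n=7: reaches L-position 1 → W
n=8: reaches L-position 2 → W
n=9: reaches L-position 3 → W
n=10: reaches L-position 4 → W
n=11: reaches L-position 5 → W
n=12: reaches L-position 4 → W
n=13: reaches L-position 5 → W
n=14: only reaches 8(W), 6(W), all W → L

7: W, 14: L, 8: W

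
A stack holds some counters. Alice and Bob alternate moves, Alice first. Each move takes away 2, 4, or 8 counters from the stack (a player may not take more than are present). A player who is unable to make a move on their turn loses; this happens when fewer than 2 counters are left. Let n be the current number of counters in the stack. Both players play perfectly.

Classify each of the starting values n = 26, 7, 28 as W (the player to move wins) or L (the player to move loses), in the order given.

26: W, 7: L, 28: W

Use the standard recursion: the mover loses at a terminal position; elsewhere, the mover wins exactly when some move hands the opponent an L position.
n=0: no move → L
n=1: no move → L
n=2: →0(L), so W
n=3: →1(L), so W
n=4: →0(L), so W
n=5: →1(L), so W
n=6: →4(W), 2(W) — all W, so L
n=7: →5(W), 3(W) — all W, so L
n=8: →6(L), so W
n=9: →7(L), so W
n=10: →6(L), so W
n=11: →7(L), so W
n=12: →10(W), 8(W), 4(W) — all W, so L
n=13: →11(W), 9(W), 5(W) — all W, so L
n=14: →12(L), so W
n=15: →13(L), so W
n=16: →12(L), so W
n=17: →13(L), so W
n=18: →16(W), 14(W), 10(W) — all W, so L
n=19: →17(W), 15(W), 11(W) — all W, so L
n=20: →18(L), so W
n=21: →19(L), so W
n=22: →18(L), so W
n=23: →19(L), so W
n=24: →22(W), 20(W), 16(W) — all W, so L
n=25: →23(W), 21(W), 17(W) — all W, so L
n=26: →24(L), so W
n=27: →25(L), so W
n=28: →24(L), so W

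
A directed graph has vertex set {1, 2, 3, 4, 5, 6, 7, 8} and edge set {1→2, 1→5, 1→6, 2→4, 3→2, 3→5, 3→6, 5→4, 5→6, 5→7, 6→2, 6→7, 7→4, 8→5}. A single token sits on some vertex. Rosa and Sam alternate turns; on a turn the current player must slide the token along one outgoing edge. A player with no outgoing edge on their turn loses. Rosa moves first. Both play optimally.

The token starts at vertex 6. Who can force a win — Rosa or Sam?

Sam wins.

Build the W/L table. Terminal = L. A non-terminal position is W if it has a move to some L; otherwise it is L.
Every edge goes from a vertex to one that appears earlier in the order 4, 2, 7, 6, 5, 3, 8, 1, so processing vertices in that order labels each vertex after all of its successors.
4: no outgoing edge → L
2: can move to 4, which is L ⇒ W
7: can move to 4, which is L ⇒ W
6: moves to 7(W), 2(W); every one is W ⇒ L
5: can move to 6, which is L ⇒ W
3: can move to 6, which is L ⇒ W
8: the only move is to 5(W), a W ⇒ L
1: can move to 6, which is L ⇒ W
The starting position 6 is L: whatever Rosa does, the opponent receives a W position.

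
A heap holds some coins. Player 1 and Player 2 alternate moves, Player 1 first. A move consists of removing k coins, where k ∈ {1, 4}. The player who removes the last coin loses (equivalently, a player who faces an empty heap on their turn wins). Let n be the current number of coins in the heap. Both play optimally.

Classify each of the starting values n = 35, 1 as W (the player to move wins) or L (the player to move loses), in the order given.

35: W, 1: L

Build the W/L table. Terminal = W. A non-terminal position is W if it has a move to some L; otherwise it is L.
n=0: no move; the opponent has just taken the last coin and therefore loses → W
n=1: the only move is to 0(W), a W ⇒ L
n=2: can move to 1, which is L ⇒ W
n=3: the only move is to 2(W), a W ⇒ L
n=4: can move to 3, which is L ⇒ W
n=5: can move to 1, which is L ⇒ W
n=6: moves to 5(W), 2(W); every one is W ⇒ L
n=7: can move to 6, which is L ⇒ W
n=8: moves to 7(W), 4(W); every one is W ⇒ L
n=9: can move to 8, which is L ⇒ W
n=10: can move to 6, which is L ⇒ W
n=11: moves to 10(W), 7(W); every one is W ⇒ L
n=12: can move to 11, which is L ⇒ W
n=13: moves to 12(W), 9(W); every one is W ⇒ L
n=14: can move to 13, which is L ⇒ W
n=15: can move to 11, which is L ⇒ W
n=16: moves to 15(W), 12(W); every one is W ⇒ L
n=17: can move to 16, which is L ⇒ W
n=18: moves to 17(W), 14(W); every one is W ⇒ L
n=19: can move to 18, which is L ⇒ W
n=20: can move to 16, which is L ⇒ W
n=21: moves to 20(W), 17(W); every one is W ⇒ L
n=22: can move to 21, which is L ⇒ W
n=23: moves to 22(W), 19(W); every one is W ⇒ L
n=24: can move to 23, which is L ⇒ W
n=25: can move to 21, which is L ⇒ W
n=26: moves to 25(W), 22(W); every one is W ⇒ L
n=27: can move to 26, which is L ⇒ W
n=28: moves to 27(W), 24(W); every one is W ⇒ L
n=29: can move to 28, which is L ⇒ W
n=30: can move to 26, which is L ⇒ W
n=31: moves to 30(W), 27(W); every one is W ⇒ L
n=32: can move to 31, which is L ⇒ W
n=33: moves to 32(W), 29(W); every one is W ⇒ L
n=34: can move to 33, which is L ⇒ W
n=35: can move to 31, which is L ⇒ W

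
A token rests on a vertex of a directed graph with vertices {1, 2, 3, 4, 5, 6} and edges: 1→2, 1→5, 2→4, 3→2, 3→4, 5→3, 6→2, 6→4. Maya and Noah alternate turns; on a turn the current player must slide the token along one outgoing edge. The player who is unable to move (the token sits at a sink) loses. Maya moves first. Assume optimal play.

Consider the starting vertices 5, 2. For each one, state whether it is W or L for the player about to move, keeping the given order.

5: L, 2: W

Label each position W (a win for the player to move) or L (a loss). A position with no legal move is L; any other position is W exactly when some move reaches an L, and L when every move reaches a W.
Every edge goes from a vertex to one that appears earlier in the order 4, 2, 3, 6, 5, 1, so processing vertices in that order labels each vertex after all of its successors.
4: no outgoing edge → L
2: can move to 4, which is L ⇒ W
3: can move to 4, which is L ⇒ W
6: can move to 4, which is L ⇒ W
5: the only move is to 3(W), a W ⇒ L
1: can move to 5, which is L ⇒ W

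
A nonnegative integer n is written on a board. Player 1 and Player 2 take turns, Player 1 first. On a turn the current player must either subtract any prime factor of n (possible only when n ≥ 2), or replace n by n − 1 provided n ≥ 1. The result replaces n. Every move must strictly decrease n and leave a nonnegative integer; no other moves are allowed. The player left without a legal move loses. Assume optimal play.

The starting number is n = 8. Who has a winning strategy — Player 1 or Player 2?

Player 2 wins.

Label each position W (a win for the player to move) or L (a loss). A position with no legal move is L; any other position is W exactly when some move reaches an L, and L when every move reaches a W.
n=0: no move → L
n=1: →0(L), so W
n=2: →0(L), so W
n=3: →0(L), so W
n=4: →2(W), 3(W) — all W, so L
n=5: →0(L), so W
n=6: →4(L), so W
n=7: →0(L), so W
n=8: →6(W), 7(W) — all W, so L
Every move from 8 reaches a W position, so the mover loses.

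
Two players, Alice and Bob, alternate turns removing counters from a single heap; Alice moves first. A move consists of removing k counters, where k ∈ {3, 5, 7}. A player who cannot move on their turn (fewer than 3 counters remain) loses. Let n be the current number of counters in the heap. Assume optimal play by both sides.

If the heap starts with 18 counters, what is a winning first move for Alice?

Remove 7, leaving 11.

Positions with no move are L. A position that does have a move is losing for the player to move precisely when every available move leads to a winning position for the opponent. Fill in the labels:
n=0: no move → L
n=1: no move → L
n=2: no move → L
n=3: can move to 0, which is L ⇒ W
n=4: can move to 1, which is L ⇒ W
n=5: can move to 2, which is L ⇒ W
n=6: can move to 1, which is L ⇒ W
n=7: can move to 2, which is L ⇒ W
n=8: can move to 1, which is L ⇒ W
n=9: can move to 2, which is L ⇒ W
n=10: moves to 7(W), 5(W), 3(W); every one is W ⇒ L
n=11: moves to 8(W), 6(W), 4(W); every one is W ⇒ L
n=12: moves to 9(W), 7(W), 5(W); every one is W ⇒ L
n=13: can move to 10, which is L ⇒ W
n=14: can move to 11, which is L ⇒ W
n=15: can move to 12, which is L ⇒ W
n=16: can move to 11, which is L ⇒ W
n=17: can move to 12, which is L ⇒ W
n=18: can move to 11, which is L ⇒ W
From 18, the L positions reachable in one move are: 11.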